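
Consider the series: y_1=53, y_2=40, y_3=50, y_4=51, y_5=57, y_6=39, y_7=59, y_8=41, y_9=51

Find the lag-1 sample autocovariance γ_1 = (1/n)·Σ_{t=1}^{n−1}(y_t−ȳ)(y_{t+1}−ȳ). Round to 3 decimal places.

Mean ȳ = (53 + 40 + 50 + 51 + 57 + 39 + 59 + 41 + 51)/9 = 49.0000
Σ_{t=1}^{8}(y_t−ȳ)(y_{t+1}−ȳ) = -303.0000
γ_1 = -303.0000 / 9 = -33.667

-33.667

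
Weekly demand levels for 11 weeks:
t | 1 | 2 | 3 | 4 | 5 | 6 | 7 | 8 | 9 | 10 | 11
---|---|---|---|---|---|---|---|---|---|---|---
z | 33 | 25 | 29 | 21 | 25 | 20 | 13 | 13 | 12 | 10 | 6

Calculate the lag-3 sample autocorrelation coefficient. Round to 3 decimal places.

0.202

Mean z̄ = (33 + 25 + 29 + 21 + 25 + 20 + 13 + 13 + 12 + 10 + 6)/11 = 18.8182
Numerator Σ_{t=1}^{8}(z_t−z̄)(z_{t+3}−z̄) = 150.3554
Denominator Σ(z_t−z̄)² = 743.6364
r_3 = 150.3554 / 743.6364 = 0.202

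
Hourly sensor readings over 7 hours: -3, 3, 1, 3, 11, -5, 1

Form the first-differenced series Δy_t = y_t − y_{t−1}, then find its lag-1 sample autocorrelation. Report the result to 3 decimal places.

-0.551

First differences Δy: 6, -2, 2, 8, -16, 6
Mean of differences = 0.6667
Numerator Σ(Δy_t−Δȳ)(Δy_{t+1}−Δȳ) = -219.1111
Denominator Σ(Δy_t−Δȳ)² = 397.3333
r_1(Δy) = -219.1111 / 397.3333 = -0.551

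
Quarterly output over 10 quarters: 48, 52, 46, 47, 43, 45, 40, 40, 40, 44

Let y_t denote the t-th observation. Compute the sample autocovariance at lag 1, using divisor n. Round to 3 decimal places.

7.725

Mean ȳ = (48 + 52 + 46 + 47 + 43 + 45 + 40 + 40 + 40 + 44)/10 = 44.5000
Σ_{t=1}^{9}(y_t−ȳ)(y_{t+1}−ȳ) = 77.2500
γ_1 = 77.2500 / 10 = 7.725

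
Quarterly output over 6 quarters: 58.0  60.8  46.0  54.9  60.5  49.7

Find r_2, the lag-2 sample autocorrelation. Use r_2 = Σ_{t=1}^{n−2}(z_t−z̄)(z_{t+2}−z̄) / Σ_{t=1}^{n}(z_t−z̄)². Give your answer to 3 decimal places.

Mean z̄ = (58.0 + 60.8 + 46.0 + 54.9 + 60.5 + 49.7)/6 = 54.9833
Deviations from mean: 3.0167, 5.8167, -8.9833, -0.0833, 5.5167, -5.2833
Numerator Σ_{t=1}^{4}(z_t−z̄)(z_{t+2}−z̄) = -76.7022
Denominator Σ(z_t−z̄)² = 181.9883
r_2 = -76.7022 / 181.9883 = -0.421

-0.421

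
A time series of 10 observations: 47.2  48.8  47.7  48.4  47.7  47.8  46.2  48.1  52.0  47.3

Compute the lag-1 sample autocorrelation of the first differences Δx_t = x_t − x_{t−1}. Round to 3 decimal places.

First differences Δx: 1.6, -1.1, 0.7, -0.7, 0.1, -1.6, 1.9, 3.9, -4.7
Mean of differences = 0.0111
Numerator Σ(Δx_t−Δx̄)(Δx_{t+1}−Δx̄) = -17.2457
Denominator Σ(Δx_t−Δx̄)² = 48.2289
r_1(Δx) = -17.2457 / 48.2289 = -0.358

-0.358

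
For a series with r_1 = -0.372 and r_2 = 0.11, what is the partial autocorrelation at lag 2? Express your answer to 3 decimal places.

-0.033

φ_{22} = (r_2 − r_1²) / (1 − r_1²)
r_1² = (-0.372)² = 0.138384
Numerator = 0.11 − 0.1384 = -0.0284; denominator = 1 − 0.1384 = 0.8616
φ_{22} = -0.0284 / 0.8616 = -0.033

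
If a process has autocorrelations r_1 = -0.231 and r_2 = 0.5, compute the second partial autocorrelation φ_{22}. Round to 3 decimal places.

φ_{22} = (r_2 − r_1²) / (1 − r_1²)
r_1² = (-0.231)² = 0.053361
Numerator = 0.5 − 0.0534 = 0.4466; denominator = 1 − 0.0534 = 0.9466
φ_{22} = 0.4466 / 0.9466 = 0.472

0.472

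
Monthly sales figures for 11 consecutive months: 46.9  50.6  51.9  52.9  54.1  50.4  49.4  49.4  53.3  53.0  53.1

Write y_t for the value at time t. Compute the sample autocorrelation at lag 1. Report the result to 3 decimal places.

0.274

Mean ȳ = (46.9 + 50.6 + 51.9 + 52.9 + 54.1 + 50.4 + 49.4 + 49.4 + 53.3 + 53.0 + 53.1)/11 = 51.3636
Numerator Σ_{t=1}^{10}(y_t−ȳ)(y_{t+1}−ȳ) = 13.3460
Denominator Σ(y_t−ȳ)² = 48.7255
r_1 = 13.3460 / 48.7255 = 0.274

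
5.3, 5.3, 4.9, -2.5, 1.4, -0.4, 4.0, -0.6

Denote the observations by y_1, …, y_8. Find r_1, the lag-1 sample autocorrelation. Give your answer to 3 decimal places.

Mean ȳ = (5.3 + 5.3 + 4.9 − 2.5 + 1.4 − 0.4 + 4.0 − 0.6)/8 = 2.1750
Deviations from mean: 3.1250, 3.1250, 2.7250, -4.6750, -0.7750, -2.5750, 1.8250, -2.7750
Σ(y_t−ȳ)(y_{t+1}−ȳ) = (9.7656) + (8.5156) + (-12.7394) + (3.6231) + (1.9956) + (-4.6994) + (-5.0644) = 1.3969
Denominator Σ(y_t−ȳ)² = 67.0750
r_1 = 1.3969 / 67.0750 = 0.021

0.021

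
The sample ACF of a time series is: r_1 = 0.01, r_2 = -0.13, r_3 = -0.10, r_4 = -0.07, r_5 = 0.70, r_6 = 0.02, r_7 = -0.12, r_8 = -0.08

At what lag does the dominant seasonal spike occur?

The largest autocorrelation is r_5 = 0.70; the remaining lags stay at or below 0.02.
The dominant spike at lag 5 indicates a seasonal period of 5.

5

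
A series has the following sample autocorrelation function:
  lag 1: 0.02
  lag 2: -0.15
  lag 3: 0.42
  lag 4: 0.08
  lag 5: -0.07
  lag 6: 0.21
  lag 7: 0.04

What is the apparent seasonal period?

3

The largest autocorrelation is r_3 = 0.42, with a weaker echo at lag 6 (0.21); the remaining lags stay at or below 0.08.
The dominant spike at lag 3 indicates a seasonal period of 3.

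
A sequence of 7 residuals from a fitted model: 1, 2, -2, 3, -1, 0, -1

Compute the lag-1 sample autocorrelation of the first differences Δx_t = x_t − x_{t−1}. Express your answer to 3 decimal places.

-0.839

First differences Δx: 1, -4, 5, -4, 1, -1
Mean of differences = -0.3333
Numerator Σ(Δx_t−Δx̄)(Δx_{t+1}−Δx̄) = -49.7778
Denominator Σ(Δx_t−Δx̄)² = 59.3333
r_1(Δx) = -49.7778 / 59.3333 = -0.839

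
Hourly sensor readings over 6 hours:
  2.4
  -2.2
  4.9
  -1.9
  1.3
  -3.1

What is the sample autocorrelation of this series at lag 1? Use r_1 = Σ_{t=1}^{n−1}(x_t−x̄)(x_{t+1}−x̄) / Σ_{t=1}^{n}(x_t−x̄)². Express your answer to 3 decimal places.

Mean x̄ = (2.4 − 2.2 + 4.9 − 1.9 + 1.3 − 3.1)/6 = 0.2333
Deviations from mean: 2.1667, -2.4333, 4.6667, -2.1333, 1.0667, -3.3333
Σ(x_t−x̄)(x_{t+1}−x̄) = (-5.2722) + (-11.3556) + (-9.9556) + (-2.2756) + (-3.5556) = -32.4144
Denominator Σ(x_t−x̄)² = 49.1933
r_1 = -32.4144 / 49.1933 = -0.659

-0.659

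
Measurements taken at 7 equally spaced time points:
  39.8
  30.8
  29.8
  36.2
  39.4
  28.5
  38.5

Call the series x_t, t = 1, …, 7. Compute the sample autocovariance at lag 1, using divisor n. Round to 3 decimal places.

Mean x̄ = (39.8 + 30.8 + 29.8 + 36.2 + 39.4 + 28.5 + 38.5)/7 = 34.7143
Deviations: 5.0857, -3.9143, -4.9143, 1.4857, 4.6857, -6.2143, 3.7857
Σ_{t=1}^{6}(x_t−x̄)(x_{t+1}−x̄) = -53.6545
γ_1 = -53.6545 / 7 = -7.665

-7.665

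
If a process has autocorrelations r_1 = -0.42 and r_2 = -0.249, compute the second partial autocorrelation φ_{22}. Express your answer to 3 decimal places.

-0.517

φ_{22} = (r_2 − r_1²) / (1 − r_1²)
r_1² = (-0.42)² = 0.1764
Numerator = -0.249 − 0.1764 = -0.4254; denominator = 1 − 0.1764 = 0.8236
φ_{22} = -0.4254 / 0.8236 = -0.517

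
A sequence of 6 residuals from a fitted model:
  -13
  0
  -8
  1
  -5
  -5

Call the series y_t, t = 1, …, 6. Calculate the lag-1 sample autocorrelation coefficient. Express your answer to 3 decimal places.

Mean ȳ = (-13 + 0 − 8 + 1 − 5 − 5)/6 = -5.0000
Deviations from mean: -8.0000, 5.0000, -3.0000, 6.0000, 0.0000, 0.0000
Σ(y_t−ȳ)(y_{t+1}−ȳ) = (-40.0000) + (-15.0000) + (-18.0000) + (0.0000) + (0.0000) = -73.0000
Denominator Σ(y_t−ȳ)² = 134.0000
r_1 = -73.0000 / 134.0000 = -0.545

-0.545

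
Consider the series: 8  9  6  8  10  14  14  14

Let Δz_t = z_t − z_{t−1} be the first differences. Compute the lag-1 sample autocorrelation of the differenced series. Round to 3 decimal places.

First differences Δz: 1, -3, 2, 2, 4, 0, 0
Mean of differences = 0.8571
Numerator Σ(Δz_t−Δz̄)(Δz_{t+1}−Δz̄) = -2.0204
Denominator Σ(Δz_t−Δz̄)² = 28.8571
r_1(Δz) = -2.0204 / 28.8571 = -0.070

-0.070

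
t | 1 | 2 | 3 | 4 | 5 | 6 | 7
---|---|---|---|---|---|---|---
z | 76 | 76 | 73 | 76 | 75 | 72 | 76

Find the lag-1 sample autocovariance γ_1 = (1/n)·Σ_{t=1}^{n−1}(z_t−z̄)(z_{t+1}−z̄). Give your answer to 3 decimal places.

Mean z̄ = (76 + 76 + 73 + 76 + 75 + 72 + 76)/7 = 74.8571
Deviations: 1.1429, 1.1429, -1.8571, 1.1429, 0.1429, -2.8571, 1.1429
Σ_{t=1}^{6}(z_t−z̄)(z_{t+1}−z̄) = -6.4490
γ_1 = -6.4490 / 7 = -0.921

-0.921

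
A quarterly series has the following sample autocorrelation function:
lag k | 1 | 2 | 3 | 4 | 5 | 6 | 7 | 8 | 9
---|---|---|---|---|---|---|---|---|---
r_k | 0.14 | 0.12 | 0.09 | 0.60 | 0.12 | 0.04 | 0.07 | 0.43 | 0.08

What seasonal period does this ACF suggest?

4

The largest autocorrelation is r_4 = 0.60, with a weaker echo at lag 8 (0.43); the remaining lags stay at or below 0.14.
The dominant spike at lag 4 indicates a seasonal period of 4.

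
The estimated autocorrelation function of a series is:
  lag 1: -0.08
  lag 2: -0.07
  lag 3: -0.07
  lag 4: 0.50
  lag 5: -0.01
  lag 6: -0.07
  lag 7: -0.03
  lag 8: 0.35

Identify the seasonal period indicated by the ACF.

The largest autocorrelation is r_4 = 0.50, with a weaker echo at lag 8 (0.35); the remaining lags stay at or below -0.01.
The dominant spike at lag 4 indicates a seasonal period of 4.

4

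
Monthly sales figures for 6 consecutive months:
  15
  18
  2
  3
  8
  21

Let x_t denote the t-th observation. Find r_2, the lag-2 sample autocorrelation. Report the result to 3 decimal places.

Mean x̄ = (15 + 18 + 2 + 3 + 8 + 21)/6 = 11.1667
Deviations from mean: 3.8333, 6.8333, -9.1667, -8.1667, -3.1667, 9.8333
Σ(x_t−x̄)(x_{t+2}−x̄) = (-35.1389) + (-55.8056) + (29.0278) + (-80.3056) = -142.2222
Denominator Σ(x_t−x̄)² = 318.8333
r_2 = -142.2222 / 318.8333 = -0.446

-0.446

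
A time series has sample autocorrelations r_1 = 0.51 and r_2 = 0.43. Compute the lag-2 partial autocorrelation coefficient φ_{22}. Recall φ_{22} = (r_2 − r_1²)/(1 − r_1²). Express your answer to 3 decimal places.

φ_{22} = (r_2 − r_1²) / (1 − r_1²)
r_1² = (0.51)² = 0.2601
Numerator = 0.43 − 0.2601 = 0.1699; denominator = 1 − 0.2601 = 0.7399
φ_{22} = 0.1699 / 0.7399 = 0.230

0.230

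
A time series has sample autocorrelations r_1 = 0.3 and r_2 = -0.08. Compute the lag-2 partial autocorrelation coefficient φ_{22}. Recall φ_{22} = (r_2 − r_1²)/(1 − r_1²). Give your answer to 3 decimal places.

φ_{22} = (r_2 − r_1²) / (1 − r_1²)
r_1² = (0.3)² = 0.09
Numerator = -0.08 − 0.0900 = -0.1700; denominator = 1 − 0.0900 = 0.9100
φ_{22} = -0.1700 / 0.9100 = -0.187

-0.187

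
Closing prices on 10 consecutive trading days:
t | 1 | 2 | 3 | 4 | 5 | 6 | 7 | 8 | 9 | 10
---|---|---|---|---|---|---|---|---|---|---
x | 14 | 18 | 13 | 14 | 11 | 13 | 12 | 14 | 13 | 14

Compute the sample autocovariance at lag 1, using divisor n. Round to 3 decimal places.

Mean x̄ = (14 + 18 + 13 + 14 + 11 + 13 + 12 + 14 + 13 + 14)/10 = 13.6000
Σ_{t=1}^{9}(x_t−x̄)(x_{t+1}−x̄) = -0.7600
γ_1 = -0.7600 / 10 = -0.076

-0.076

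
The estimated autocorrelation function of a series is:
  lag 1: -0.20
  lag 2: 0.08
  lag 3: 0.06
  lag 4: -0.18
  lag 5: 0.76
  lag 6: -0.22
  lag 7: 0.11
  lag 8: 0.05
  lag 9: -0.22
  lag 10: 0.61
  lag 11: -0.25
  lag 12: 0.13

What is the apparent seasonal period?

The largest autocorrelation is r_5 = 0.76, with a weaker echo at lag 10 (0.61); the remaining lags stay at or below 0.13.
The dominant spike at lag 5 indicates a seasonal period of 5.

5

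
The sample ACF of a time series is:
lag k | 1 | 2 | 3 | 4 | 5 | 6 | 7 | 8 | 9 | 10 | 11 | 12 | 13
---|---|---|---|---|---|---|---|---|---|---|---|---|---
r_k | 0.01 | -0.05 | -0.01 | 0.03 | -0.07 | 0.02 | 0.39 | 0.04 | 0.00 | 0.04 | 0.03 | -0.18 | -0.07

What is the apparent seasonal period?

7

The largest autocorrelation is r_7 = 0.39; the remaining lags stay at or below 0.04.
The dominant spike at lag 7 indicates a seasonal period of 7.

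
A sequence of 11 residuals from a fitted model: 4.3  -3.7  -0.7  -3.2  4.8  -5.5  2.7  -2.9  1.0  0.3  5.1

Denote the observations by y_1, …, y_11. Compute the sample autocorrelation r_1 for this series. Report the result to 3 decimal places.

-0.543

Mean ȳ = (4.3 − 3.7 − 0.7 − 3.2 + 4.8 − 5.5 + 2.7 − 2.9 + 1.0 + 0.3 + 5.1)/11 = 0.2000
Numerator Σ_{t=1}^{10}(y_t−ȳ)(y_{t+1}−ȳ) = -75.1900
Denominator Σ(y_t−ȳ)² = 138.5600
r_1 = -75.1900 / 138.5600 = -0.543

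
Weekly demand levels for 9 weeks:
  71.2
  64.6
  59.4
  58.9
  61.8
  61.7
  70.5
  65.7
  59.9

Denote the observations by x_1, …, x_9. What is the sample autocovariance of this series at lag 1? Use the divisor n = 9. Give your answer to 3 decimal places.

3.221

Mean x̄ = (71.2 + 64.6 + 59.4 + 58.9 + 61.8 + 61.7 + 70.5 + 65.7 + 59.9)/9 = 63.7444
Σ_{t=1}^{8}(x_t−x̄)(x_{t+1}−x̄) = 28.9847
γ_1 = 28.9847 / 9 = 3.221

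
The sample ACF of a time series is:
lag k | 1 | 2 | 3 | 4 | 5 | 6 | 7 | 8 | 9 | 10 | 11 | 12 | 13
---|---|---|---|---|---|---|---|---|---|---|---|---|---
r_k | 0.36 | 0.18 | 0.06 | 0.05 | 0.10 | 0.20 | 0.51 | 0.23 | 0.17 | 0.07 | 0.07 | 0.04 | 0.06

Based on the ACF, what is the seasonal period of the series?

7

The largest autocorrelation is r_7 = 0.51; the remaining lags stay at or below 0.36. The elevated value at lag 1 (0.36), dropping to 0.18 at lag 2, reflects decaying short-term dependence rather than seasonality.
The dominant spike at lag 7 indicates a seasonal period of 7.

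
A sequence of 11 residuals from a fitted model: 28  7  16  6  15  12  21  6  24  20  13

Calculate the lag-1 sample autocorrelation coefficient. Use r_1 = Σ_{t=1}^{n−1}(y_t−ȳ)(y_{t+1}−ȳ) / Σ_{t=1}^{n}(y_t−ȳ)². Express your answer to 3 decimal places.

-0.431

Mean ȳ = (28 + 7 + 16 + 6 + 15 + 12 + 21 + 6 + 24 + 20 + 13)/11 = 15.2727
Numerator Σ_{t=1}^{10}(y_t−ȳ)(y_{t+1}−ȳ) = -236.8926
Denominator Σ(y_t−ȳ)² = 550.1818
r_1 = -236.8926 / 550.1818 = -0.431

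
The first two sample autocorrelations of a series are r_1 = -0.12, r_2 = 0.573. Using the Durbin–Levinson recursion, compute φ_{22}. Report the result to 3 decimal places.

φ_{22} = (r_2 − r_1²) / (1 − r_1²)
r_1² = (-0.12)² = 0.0144
Numerator = 0.573 − 0.0144 = 0.5586; denominator = 1 − 0.0144 = 0.9856
φ_{22} = 0.5586 / 0.9856 = 0.567

0.567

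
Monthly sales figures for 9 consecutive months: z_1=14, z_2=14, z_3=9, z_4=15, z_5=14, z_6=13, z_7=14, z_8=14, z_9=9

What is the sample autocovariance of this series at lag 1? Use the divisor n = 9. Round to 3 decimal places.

-1.310

Mean z̄ = (14 + 14 + 9 + 15 + 14 + 13 + 14 + 14 + 9)/9 = 12.8889
Σ_{t=1}^{8}(z_t−z̄)(z_{t+1}−z̄) = -11.7901
γ_1 = -11.7901 / 9 = -1.310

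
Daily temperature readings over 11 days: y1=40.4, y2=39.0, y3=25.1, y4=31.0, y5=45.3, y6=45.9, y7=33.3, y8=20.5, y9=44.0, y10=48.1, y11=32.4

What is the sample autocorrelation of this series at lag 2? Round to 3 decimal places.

-0.763

Mean ȳ = (40.4 + 39.0 + 25.1 + 31.0 + 45.3 + 45.9 + 33.3 + 20.5 + 44.0 + 48.1 + 32.4)/11 = 36.8182
Numerator Σ_{t=1}^{9}(y_t−ȳ)(y_{t+2}−ȳ) = -626.0334
Denominator Σ(y_t−ȳ)² = 820.2164
r_2 = -626.0334 / 820.2164 = -0.763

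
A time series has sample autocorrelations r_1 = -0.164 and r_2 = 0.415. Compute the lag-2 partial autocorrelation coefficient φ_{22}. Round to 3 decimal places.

0.399

φ_{22} = (r_2 − r_1²) / (1 − r_1²)
r_1² = (-0.164)² = 0.026896
Numerator = 0.415 − 0.0269 = 0.3881; denominator = 1 − 0.0269 = 0.9731
φ_{22} = 0.3881 / 0.9731 = 0.399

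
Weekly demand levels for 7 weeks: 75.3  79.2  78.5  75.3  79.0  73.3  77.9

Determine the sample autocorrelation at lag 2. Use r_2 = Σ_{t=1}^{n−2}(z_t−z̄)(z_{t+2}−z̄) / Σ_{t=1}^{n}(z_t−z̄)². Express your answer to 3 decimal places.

0.157

Mean z̄ = (75.3 + 79.2 + 78.5 + 75.3 + 79.0 + 73.3 + 77.9)/7 = 76.9286
Deviations from mean: -1.6286, 2.2714, 1.5714, -1.6286, 2.0714, -3.6286, 0.9714
Σ(z_t−z̄)(z_{t+2}−z̄) = (-2.5592) + (-3.6992) + (3.2551) + (5.9094) + (2.0122) = 4.9184
Denominator Σ(z_t−z̄)² = 31.3343
r_2 = 4.9184 / 31.3343 = 0.157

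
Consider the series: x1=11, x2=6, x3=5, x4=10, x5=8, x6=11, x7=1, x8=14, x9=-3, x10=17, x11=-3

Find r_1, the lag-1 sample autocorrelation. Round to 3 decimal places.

Mean x̄ = (11 + 6 + 5 + 10 + 8 + 11 + 1 + 14 − 3 + 17 − 3)/11 = 7.0000
Numerator Σ_{t=1}^{10}(x_t−x̄)(x_{t+1}−x̄) = -337.0000
Denominator Σ(x_t−x̄)² = 432.0000
r_1 = -337.0000 / 432.0000 = -0.780

-0.780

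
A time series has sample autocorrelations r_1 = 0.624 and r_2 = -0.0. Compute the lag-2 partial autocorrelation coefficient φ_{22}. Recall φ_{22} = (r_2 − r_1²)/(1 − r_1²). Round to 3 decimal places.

-0.638

φ_{22} = (r_2 − r_1²) / (1 − r_1²)
r_1² = (0.624)² = 0.389376
Numerator = -0.0 − 0.3894 = -0.3894; denominator = 1 − 0.3894 = 0.6106
φ_{22} = -0.3894 / 0.6106 = -0.638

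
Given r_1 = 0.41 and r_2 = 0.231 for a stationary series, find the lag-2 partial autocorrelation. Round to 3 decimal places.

φ_{22} = (r_2 − r_1²) / (1 − r_1²)
r_1² = (0.41)² = 0.1681
Numerator = 0.231 − 0.1681 = 0.0629; denominator = 1 − 0.1681 = 0.8319
φ_{22} = 0.0629 / 0.8319 = 0.076

0.076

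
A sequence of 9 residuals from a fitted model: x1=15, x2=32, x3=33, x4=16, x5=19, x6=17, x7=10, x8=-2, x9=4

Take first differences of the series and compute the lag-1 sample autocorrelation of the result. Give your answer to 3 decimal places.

First differences Δx: 17, 1, -17, 3, -2, -7, -12, 6
Mean of differences = -1.3750
Numerator Σ(Δx_t−Δx̄)(Δx_{t+1}−Δx̄) = -79.6406
Denominator Σ(Δx_t−Δx̄)² = 805.8750
r_1(Δx) = -79.6406 / 805.8750 = -0.099

-0.099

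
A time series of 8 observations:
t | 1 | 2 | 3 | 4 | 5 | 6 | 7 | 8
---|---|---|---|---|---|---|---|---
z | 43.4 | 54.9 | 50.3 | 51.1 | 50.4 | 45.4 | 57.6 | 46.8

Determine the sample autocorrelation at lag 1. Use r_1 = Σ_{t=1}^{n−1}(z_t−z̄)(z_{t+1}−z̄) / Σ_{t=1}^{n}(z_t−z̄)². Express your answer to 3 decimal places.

Mean z̄ = (43.4 + 54.9 + 50.3 + 51.1 + 50.4 + 45.4 + 57.6 + 46.8)/8 = 49.9875
Deviations from mean: -6.5875, 4.9125, 0.3125, 1.1125, 0.4125, -4.5875, 7.6125, -3.1875
Σ(z_t−z̄)(z_{t+1}−z̄) = (-32.3611) + (1.5352) + (0.3477) + (0.4589) + (-1.8923) + (-34.9223) + (-24.2648) = -91.0989
Denominator Σ(z_t−z̄)² = 158.1888
r_1 = -91.0989 / 158.1888 = -0.576

-0.576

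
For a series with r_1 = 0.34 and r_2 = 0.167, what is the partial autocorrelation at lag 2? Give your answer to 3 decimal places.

0.058

φ_{22} = (r_2 − r_1²) / (1 − r_1²)
r_1² = (0.34)² = 0.1156
Numerator = 0.167 − 0.1156 = 0.0514; denominator = 1 − 0.1156 = 0.8844
φ_{22} = 0.0514 / 0.8844 = 0.058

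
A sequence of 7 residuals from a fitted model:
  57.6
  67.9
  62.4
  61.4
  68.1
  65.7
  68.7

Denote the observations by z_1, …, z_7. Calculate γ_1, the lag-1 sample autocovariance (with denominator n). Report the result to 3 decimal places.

Mean z̄ = (57.6 + 67.9 + 62.4 + 61.4 + 68.1 + 65.7 + 68.7)/7 = 64.5429
Deviations: -6.9429, 3.3571, -2.1429, -3.1429, 3.5571, 1.1571, 4.1571
Σ_{t=1}^{6}(z_t−z̄)(z_{t+1}−z̄) = -26.0204
γ_1 = -26.0204 / 7 = -3.717

-3.717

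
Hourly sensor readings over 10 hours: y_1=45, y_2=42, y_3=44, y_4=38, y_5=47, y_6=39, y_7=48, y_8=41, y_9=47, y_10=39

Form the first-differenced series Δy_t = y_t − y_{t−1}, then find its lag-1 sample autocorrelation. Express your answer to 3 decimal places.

First differences Δy: -3, 2, -6, 9, -8, 9, -7, 6, -8
Mean of differences = -0.6667
Numerator Σ(Δy_t−Δȳ)(Δy_{t+1}−Δȳ) = -366.1111
Denominator Σ(Δy_t−Δȳ)² = 420.0000
r_1(Δy) = -366.1111 / 420.0000 = -0.872

-0.872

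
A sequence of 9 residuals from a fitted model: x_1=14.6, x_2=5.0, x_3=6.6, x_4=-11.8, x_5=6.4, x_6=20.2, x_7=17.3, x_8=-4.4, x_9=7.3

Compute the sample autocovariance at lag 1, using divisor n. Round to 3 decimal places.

Mean x̄ = (14.6 + 5.0 + 6.6 − 11.8 + 6.4 + 20.2 + 17.3 − 4.4 + 7.3)/9 = 6.8000
Σ_{t=1}^{8}(x_t−x̄)(x_{t+1}−x̄) = 9.6200
γ_1 = 9.6200 / 9 = 1.069

1.069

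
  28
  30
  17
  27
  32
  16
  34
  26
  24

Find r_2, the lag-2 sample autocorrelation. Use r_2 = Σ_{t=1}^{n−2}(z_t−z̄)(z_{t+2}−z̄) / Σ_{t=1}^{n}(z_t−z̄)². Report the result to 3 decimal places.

Mean z̄ = (28 + 30 + 17 + 27 + 32 + 16 + 34 + 26 + 24)/9 = 26.0000
Σ(z_t−z̄)(z_{t+2}−z̄) = (-18.0000) + (4.0000) + (-54.0000) + (-10.0000) + (48.0000) + (0.0000) + (-16.0000) = -46.0000
Denominator Σ(z_t−z̄)² = 306.0000
r_2 = -46.0000 / 306.0000 = -0.150

-0.150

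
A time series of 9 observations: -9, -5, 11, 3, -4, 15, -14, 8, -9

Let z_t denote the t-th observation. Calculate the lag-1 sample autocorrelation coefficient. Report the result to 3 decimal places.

Mean z̄ = (-9 − 5 + 11 + 3 − 4 + 15 − 14 + 8 − 9)/9 = -0.4444
Numerator Σ_{t=1}^{8}(z_t−z̄)(z_{t+1}−z̄) = -436.9753
Denominator Σ(z_t−z̄)² = 816.2222
r_1 = -436.9753 / 816.2222 = -0.535

-0.535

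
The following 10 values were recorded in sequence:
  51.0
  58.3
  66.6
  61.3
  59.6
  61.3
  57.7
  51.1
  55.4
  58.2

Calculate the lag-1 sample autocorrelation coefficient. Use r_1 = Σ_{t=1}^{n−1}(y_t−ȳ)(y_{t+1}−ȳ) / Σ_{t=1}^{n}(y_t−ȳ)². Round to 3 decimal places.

0.285

Mean ȳ = (51.0 + 58.3 + 66.6 + 61.3 + 59.6 + 61.3 + 57.7 + 51.1 + 55.4 + 58.2)/10 = 58.0500
Numerator Σ_{t=1}^{9}(y_t−ȳ)(y_{t+1}−ȳ) = 57.5525
Denominator Σ(y_t−ȳ)² = 201.8650
r_1 = 57.5525 / 201.8650 = 0.285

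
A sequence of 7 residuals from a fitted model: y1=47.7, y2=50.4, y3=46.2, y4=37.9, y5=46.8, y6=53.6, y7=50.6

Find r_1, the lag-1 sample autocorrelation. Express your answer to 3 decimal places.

0.207

Mean ȳ = (47.7 + 50.4 + 46.2 + 37.9 + 46.8 + 53.6 + 50.6)/7 = 47.6000
Deviations from mean: 0.1000, 2.8000, -1.4000, -9.7000, -0.8000, 6.0000, 3.0000
Σ(y_t−ȳ)(y_{t+1}−ȳ) = (0.2800) + (-3.9200) + (13.5800) + (7.7600) + (-4.8000) + (18.0000) = 30.9000
Denominator Σ(y_t−ȳ)² = 149.5400
r_1 = 30.9000 / 149.5400 = 0.207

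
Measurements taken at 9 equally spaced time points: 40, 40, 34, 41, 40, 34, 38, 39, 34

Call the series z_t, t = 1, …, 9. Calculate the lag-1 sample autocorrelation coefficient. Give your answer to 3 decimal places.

-0.317

Mean z̄ = (40 + 40 + 34 + 41 + 40 + 34 + 38 + 39 + 34)/9 = 37.7778
Numerator Σ_{t=1}^{8}(z_t−z̄)(z_{t+1}−z̄) = -22.0494
Denominator Σ(z_t−z̄)² = 69.5556
r_1 = -22.0494 / 69.5556 = -0.317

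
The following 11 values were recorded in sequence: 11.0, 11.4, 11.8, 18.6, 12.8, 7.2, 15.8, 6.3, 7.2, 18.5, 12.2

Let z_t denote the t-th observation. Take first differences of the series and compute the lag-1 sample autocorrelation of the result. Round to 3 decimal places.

-0.460

First differences Δz: 0.4, 0.4, 6.8, -5.8, -5.6, 8.6, -9.5, 0.9, 11.3, -6.3
Mean of differences = 0.1200
Numerator Σ(Δz_t−Δz̄)(Δz_{t+1}−Δz̄) = -204.3764
Denominator Σ(Δz_t−Δz̄)² = 443.8160
r_1(Δz) = -204.3764 / 443.8160 = -0.460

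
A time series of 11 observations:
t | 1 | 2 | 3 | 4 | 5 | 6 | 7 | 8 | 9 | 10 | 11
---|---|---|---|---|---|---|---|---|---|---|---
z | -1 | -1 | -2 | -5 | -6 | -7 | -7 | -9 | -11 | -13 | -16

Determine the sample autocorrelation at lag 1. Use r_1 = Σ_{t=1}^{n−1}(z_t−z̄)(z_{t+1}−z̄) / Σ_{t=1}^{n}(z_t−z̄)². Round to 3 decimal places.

Mean z̄ = (-1 − 1 − 2 − 5 − 6 − 7 − 7 − 9 − 11 − 13 − 16)/11 = -7.0909
Numerator Σ_{t=1}^{10}(z_t−z̄)(z_{t+1}−z̄) = 164.1736
Denominator Σ(z_t−z̄)² = 238.9091
r_1 = 164.1736 / 238.9091 = 0.687

0.687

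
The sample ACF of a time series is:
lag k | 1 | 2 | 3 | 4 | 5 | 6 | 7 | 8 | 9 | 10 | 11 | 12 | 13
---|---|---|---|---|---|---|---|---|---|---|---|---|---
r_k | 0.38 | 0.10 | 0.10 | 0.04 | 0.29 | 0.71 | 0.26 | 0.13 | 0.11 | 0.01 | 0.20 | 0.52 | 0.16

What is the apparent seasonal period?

6

The largest autocorrelation is r_6 = 0.71, with a weaker echo at lag 12 (0.52); the remaining lags stay at or below 0.38. The elevated value at lag 1 (0.38), dropping to 0.10 at lag 2, reflects decaying short-term dependence rather than seasonality.
The dominant spike at lag 6 indicates a seasonal period of 6.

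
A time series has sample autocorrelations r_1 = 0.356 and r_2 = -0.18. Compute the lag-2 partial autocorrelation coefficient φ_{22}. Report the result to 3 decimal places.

φ_{22} = (r_2 − r_1²) / (1 − r_1²)
r_1² = (0.356)² = 0.126736
Numerator = -0.18 − 0.1267 = -0.3067; denominator = 1 − 0.1267 = 0.8733
φ_{22} = -0.3067 / 0.8733 = -0.351

-0.351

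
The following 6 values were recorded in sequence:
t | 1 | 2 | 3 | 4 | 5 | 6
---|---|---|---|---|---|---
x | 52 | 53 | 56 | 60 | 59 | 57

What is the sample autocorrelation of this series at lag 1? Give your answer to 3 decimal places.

0.517

Mean x̄ = (52 + 53 + 56 + 60 + 59 + 57)/6 = 56.1667
Deviations from mean: -4.1667, -3.1667, -0.1667, 3.8333, 2.8333, 0.8333
Numerator Σ_{t=1}^{5}(x_t−x̄)(x_{t+1}−x̄) = 26.3056
Denominator Σ(x_t−x̄)² = 50.8333
r_1 = 26.3056 / 50.8333 = 0.517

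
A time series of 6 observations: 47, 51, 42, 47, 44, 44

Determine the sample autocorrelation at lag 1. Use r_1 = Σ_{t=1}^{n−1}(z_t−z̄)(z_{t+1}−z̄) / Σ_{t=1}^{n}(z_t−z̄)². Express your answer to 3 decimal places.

-0.335

Mean z̄ = (47 + 51 + 42 + 47 + 44 + 44)/6 = 45.8333
Σ(z_t−z̄)(z_{t+1}−z̄) = (6.0278) + (-19.8056) + (-4.4722) + (-2.1389) + (3.3611) = -17.0278
Denominator Σ(z_t−z̄)² = 50.8333
r_1 = -17.0278 / 50.8333 = -0.335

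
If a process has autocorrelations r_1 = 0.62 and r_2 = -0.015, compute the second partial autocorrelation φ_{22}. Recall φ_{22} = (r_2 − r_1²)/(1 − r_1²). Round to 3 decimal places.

-0.649

φ_{22} = (r_2 − r_1²) / (1 − r_1²)
r_1² = (0.62)² = 0.3844
Numerator = -0.015 − 0.3844 = -0.3994; denominator = 1 − 0.3844 = 0.6156
φ_{22} = -0.3994 / 0.6156 = -0.649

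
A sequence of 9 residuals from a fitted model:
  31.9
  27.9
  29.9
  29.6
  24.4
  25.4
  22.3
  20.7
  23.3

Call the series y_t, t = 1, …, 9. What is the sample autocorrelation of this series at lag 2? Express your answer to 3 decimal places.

Mean ȳ = (31.9 + 27.9 + 29.9 + 29.6 + 24.4 + 25.4 + 22.3 + 20.7 + 23.3)/9 = 26.1556
Σ(y_t−ȳ)(y_{t+2}−ȳ) = (21.5098) + (6.0086) + (-6.5736) + (-2.6025) + (6.7686) + (4.1220) + (11.0098) = 40.2427
Denominator Σ(y_t−ȳ)² = 118.3622
r_2 = 40.2427 / 118.3622 = 0.340

0.340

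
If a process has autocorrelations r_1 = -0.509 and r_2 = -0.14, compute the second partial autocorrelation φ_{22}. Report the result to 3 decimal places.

-0.539

φ_{22} = (r_2 − r_1²) / (1 − r_1²)
r_1² = (-0.509)² = 0.259081
Numerator = -0.14 − 0.2591 = -0.3991; denominator = 1 − 0.2591 = 0.7409
φ_{22} = -0.3991 / 0.7409 = -0.539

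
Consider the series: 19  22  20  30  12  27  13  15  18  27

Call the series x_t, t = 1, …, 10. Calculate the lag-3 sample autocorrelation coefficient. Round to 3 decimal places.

-0.348

Mean x̄ = (19 + 22 + 20 + 30 + 12 + 27 + 13 + 15 + 18 + 27)/10 = 20.3000
Σ(x_t−x̄)(x_{t+3}−x̄) = (-12.6100) + (-14.1100) + (-2.0100) + (-70.8100) + (43.9900) + (-15.4100) + (-48.9100) = -119.8700
Denominator Σ(x_t−x̄)² = 344.1000
r_3 = -119.8700 / 344.1000 = -0.348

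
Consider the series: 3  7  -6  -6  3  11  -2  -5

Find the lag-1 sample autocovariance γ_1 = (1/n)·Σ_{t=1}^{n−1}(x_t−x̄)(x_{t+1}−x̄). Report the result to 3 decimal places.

Mean x̄ = (3 + 7 − 6 − 6 + 3 + 11 − 2 − 5)/8 = 0.6250
Deviations: 2.3750, 6.3750, -6.6250, -6.6250, 2.3750, 10.3750, -2.6250, -5.6250
Σ_{t=1}^{7}(x_t−x̄)(x_{t+1}−x̄) = 13.2344
γ_1 = 13.2344 / 8 = 1.654

1.654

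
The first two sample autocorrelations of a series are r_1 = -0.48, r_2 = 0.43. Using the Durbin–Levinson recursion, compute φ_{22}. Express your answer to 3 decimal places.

0.259

φ_{22} = (r_2 − r_1²) / (1 − r_1²)
r_1² = (-0.48)² = 0.2304
Numerator = 0.43 − 0.2304 = 0.1996; denominator = 1 − 0.2304 = 0.7696
φ_{22} = 0.1996 / 0.7696 = 0.259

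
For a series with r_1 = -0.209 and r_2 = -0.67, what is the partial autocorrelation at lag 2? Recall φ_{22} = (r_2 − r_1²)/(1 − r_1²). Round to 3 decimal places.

φ_{22} = (r_2 − r_1²) / (1 − r_1²)
r_1² = (-0.209)² = 0.043681
Numerator = -0.67 − 0.0437 = -0.7137; denominator = 1 − 0.0437 = 0.9563
φ_{22} = -0.7137 / 0.9563 = -0.746

-0.746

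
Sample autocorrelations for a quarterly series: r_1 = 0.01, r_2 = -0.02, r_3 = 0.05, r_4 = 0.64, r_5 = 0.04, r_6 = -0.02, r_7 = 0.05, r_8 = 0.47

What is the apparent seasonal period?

The largest autocorrelation is r_4 = 0.64, with a weaker echo at lag 8 (0.47); the remaining lags stay at or below 0.05.
The dominant spike at lag 4 indicates a seasonal period of 4.

4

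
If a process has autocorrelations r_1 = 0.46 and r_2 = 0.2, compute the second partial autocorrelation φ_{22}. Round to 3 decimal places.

φ_{22} = (r_2 − r_1²) / (1 − r_1²)
r_1² = (0.46)² = 0.2116
Numerator = 0.2 − 0.2116 = -0.0116; denominator = 1 − 0.2116 = 0.7884
φ_{22} = -0.0116 / 0.7884 = -0.015

-0.015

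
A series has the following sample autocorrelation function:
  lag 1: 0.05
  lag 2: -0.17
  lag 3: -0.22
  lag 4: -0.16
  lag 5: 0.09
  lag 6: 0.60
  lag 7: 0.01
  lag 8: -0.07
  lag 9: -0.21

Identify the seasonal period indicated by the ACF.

The largest autocorrelation is r_6 = 0.60; the remaining lags stay at or below 0.09.
The dominant spike at lag 6 indicates a seasonal period of 6.

6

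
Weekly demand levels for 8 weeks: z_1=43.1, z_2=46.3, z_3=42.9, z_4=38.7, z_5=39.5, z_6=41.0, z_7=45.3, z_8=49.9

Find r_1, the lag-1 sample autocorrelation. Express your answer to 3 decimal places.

Mean z̄ = (43.1 + 46.3 + 42.9 + 38.7 + 39.5 + 41.0 + 45.3 + 49.9)/8 = 43.3375
Deviations from mean: -0.2375, 2.9625, -0.4375, -4.6375, -3.8375, -2.3375, 1.9625, 6.5625
Σ(z_t−z̄)(z_{t+1}−z̄) = (-0.7036) + (-1.2961) + (2.0289) + (17.7964) + (8.9702) + (-4.5873) + (12.8789) = 35.0873
Denominator Σ(z_t−z̄)² = 97.6388
r_1 = 35.0873 / 97.6388 = 0.359

0.359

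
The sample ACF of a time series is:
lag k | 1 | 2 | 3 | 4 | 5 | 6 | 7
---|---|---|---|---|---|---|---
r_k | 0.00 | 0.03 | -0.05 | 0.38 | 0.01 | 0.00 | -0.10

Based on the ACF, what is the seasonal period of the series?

The largest autocorrelation is r_4 = 0.38; the remaining lags stay at or below 0.03.
The dominant spike at lag 4 indicates a seasonal period of 4.

4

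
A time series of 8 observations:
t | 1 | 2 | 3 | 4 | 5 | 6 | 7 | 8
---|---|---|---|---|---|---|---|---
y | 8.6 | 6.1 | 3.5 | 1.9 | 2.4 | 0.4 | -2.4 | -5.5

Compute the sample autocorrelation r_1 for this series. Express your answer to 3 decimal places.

0.514

Mean ȳ = (8.6 + 6.1 + 3.5 + 1.9 + 2.4 + 0.4 − 2.4 − 5.5)/8 = 1.8750
Deviations from mean: 6.7250, 4.2250, 1.6250, 0.0250, 0.5250, -1.4750, -4.2750, -7.3750
Σ(y_t−ȳ)(y_{t+1}−ȳ) = (28.4131) + (6.8656) + (0.0406) + (0.0131) + (-0.7744) + (6.3056) + (31.5281) = 72.3919
Denominator Σ(y_t−ȳ)² = 140.8350
r_1 = 72.3919 / 140.8350 = 0.514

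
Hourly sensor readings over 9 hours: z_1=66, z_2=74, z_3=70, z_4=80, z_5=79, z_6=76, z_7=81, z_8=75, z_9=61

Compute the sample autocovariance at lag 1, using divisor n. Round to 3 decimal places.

Mean z̄ = (66 + 74 + 70 + 80 + 79 + 76 + 81 + 75 + 61)/9 = 73.5556
Σ_{t=1}^{8}(z_t−z̄)(z_{t+1}−z̄) = 31.3580
γ_1 = 31.3580 / 9 = 3.484

3.484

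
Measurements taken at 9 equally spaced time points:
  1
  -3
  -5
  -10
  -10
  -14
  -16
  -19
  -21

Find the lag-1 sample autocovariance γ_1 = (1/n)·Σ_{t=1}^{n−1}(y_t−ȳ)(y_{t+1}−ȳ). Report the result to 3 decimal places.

Mean ȳ = (1 − 3 − 5 − 10 − 10 − 14 − 16 − 19 − 21)/9 = -10.7778
Σ_{t=1}^{8}(y_t−ȳ)(y_{t+1}−ȳ) = 282.9506
γ_1 = 282.9506 / 9 = 31.439

31.439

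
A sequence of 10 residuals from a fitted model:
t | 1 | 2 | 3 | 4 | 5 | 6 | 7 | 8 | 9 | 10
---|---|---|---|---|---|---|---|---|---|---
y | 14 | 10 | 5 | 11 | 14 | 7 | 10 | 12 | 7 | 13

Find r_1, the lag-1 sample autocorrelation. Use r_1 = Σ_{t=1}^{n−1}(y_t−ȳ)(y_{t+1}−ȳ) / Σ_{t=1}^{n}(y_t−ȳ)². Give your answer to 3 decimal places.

-0.305

Mean ȳ = (14 + 10 + 5 + 11 + 14 + 7 + 10 + 12 + 7 + 13)/10 = 10.3000
Numerator Σ_{t=1}^{9}(y_t−ȳ)(y_{t+1}−ȳ) = -26.8900
Denominator Σ(y_t−ȳ)² = 88.1000
r_1 = -26.8900 / 88.1000 = -0.305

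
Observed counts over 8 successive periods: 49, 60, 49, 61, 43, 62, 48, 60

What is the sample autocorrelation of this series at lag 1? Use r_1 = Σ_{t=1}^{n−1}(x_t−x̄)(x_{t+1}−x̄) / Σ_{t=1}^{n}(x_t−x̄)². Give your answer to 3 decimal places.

-0.878

Mean x̄ = (49 + 60 + 49 + 61 + 43 + 62 + 48 + 60)/8 = 54.0000
Deviations from mean: -5.0000, 6.0000, -5.0000, 7.0000, -11.0000, 8.0000, -6.0000, 6.0000
Σ(x_t−x̄)(x_{t+1}−x̄) = (-30.0000) + (-30.0000) + (-35.0000) + (-77.0000) + (-88.0000) + (-48.0000) + (-36.0000) = -344.0000
Denominator Σ(x_t−x̄)² = 392.0000
r_1 = -344.0000 / 392.0000 = -0.878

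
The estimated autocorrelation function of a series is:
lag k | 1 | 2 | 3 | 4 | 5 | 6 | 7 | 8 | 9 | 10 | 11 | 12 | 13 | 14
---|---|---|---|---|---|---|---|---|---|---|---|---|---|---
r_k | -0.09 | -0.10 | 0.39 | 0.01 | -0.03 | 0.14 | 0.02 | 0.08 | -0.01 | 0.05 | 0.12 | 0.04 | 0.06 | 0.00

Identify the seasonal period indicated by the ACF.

3

The largest autocorrelation is r_3 = 0.39; the remaining lags stay at or below 0.14.
The dominant spike at lag 3 indicates a seasonal period of 3.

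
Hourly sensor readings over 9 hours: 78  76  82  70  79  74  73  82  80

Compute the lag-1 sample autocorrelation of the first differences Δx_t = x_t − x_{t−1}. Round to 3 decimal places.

-0.694

First differences Δx: -2, 6, -12, 9, -5, -1, 9, -2
Mean of differences = 0.2500
Numerator Σ(Δx_t−Δx̄)(Δx_{t+1}−Δx̄) = -260.5625
Denominator Σ(Δx_t−Δx̄)² = 375.5000
r_1(Δx) = -260.5625 / 375.5000 = -0.694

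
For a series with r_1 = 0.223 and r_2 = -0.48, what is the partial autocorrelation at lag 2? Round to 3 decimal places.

-0.557

φ_{22} = (r_2 − r_1²) / (1 − r_1²)
r_1² = (0.223)² = 0.049729
Numerator = -0.48 − 0.0497 = -0.5297; denominator = 1 − 0.0497 = 0.9503
φ_{22} = -0.5297 / 0.9503 = -0.557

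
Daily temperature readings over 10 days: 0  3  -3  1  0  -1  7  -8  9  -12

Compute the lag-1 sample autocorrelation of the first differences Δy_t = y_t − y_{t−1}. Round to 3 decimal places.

First differences Δy: 3, -6, 4, -1, -1, 8, -15, 17, -21
Mean of differences = -1.3333
Numerator Σ(Δy_t−Δȳ)(Δy_{t+1}−Δȳ) = -778.7778
Denominator Σ(Δy_t−Δȳ)² = 1066.0000
r_1(Δy) = -778.7778 / 1066.0000 = -0.731

-0.731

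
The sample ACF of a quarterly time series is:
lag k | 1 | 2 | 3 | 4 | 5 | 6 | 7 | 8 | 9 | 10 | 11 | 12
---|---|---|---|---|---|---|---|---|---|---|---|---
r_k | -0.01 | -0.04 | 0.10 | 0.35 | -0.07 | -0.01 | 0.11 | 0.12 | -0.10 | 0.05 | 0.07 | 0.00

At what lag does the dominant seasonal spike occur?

4

The largest autocorrelation is r_4 = 0.35; the remaining lags stay at or below 0.12.
The dominant spike at lag 4 indicates a seasonal period of 4.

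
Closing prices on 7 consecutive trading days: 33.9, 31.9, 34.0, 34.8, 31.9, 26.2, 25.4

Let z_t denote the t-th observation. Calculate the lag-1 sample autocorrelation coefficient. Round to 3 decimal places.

0.480

Mean z̄ = (33.9 + 31.9 + 34.0 + 34.8 + 31.9 + 26.2 + 25.4)/7 = 31.1571
Deviations from mean: 2.7429, 0.7429, 2.8429, 3.6429, 0.7429, -4.9571, -5.7571
Σ(z_t−z̄)(z_{t+1}−z̄) = (2.0376) + (2.1118) + (10.3561) + (2.7061) + (-3.6824) + (28.5390) = 42.0682
Denominator Σ(z_t−z̄)² = 87.6971
r_1 = 42.0682 / 87.6971 = 0.480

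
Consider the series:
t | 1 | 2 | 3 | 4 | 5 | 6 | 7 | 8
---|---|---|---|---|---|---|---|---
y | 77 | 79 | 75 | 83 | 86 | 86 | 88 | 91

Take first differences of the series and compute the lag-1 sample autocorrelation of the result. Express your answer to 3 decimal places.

First differences Δy: 2, -4, 8, 3, 0, 2, 3
Mean of differences = 2.0000
Numerator Σ(Δy_t−Δȳ)(Δy_{t+1}−Δȳ) = -32.0000
Denominator Σ(Δy_t−Δȳ)² = 78.0000
r_1(Δy) = -32.0000 / 78.0000 = -0.410

-0.410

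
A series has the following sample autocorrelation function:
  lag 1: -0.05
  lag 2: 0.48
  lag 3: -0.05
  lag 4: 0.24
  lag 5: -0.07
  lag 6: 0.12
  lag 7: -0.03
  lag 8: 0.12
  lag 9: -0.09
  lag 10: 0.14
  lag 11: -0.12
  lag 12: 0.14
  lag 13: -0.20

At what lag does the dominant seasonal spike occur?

The largest autocorrelation is r_2 = 0.48, with a weaker echo at lag 4 (0.24); the remaining lags stay at or below 0.14.
The dominant spike at lag 2 indicates a seasonal period of 2.

2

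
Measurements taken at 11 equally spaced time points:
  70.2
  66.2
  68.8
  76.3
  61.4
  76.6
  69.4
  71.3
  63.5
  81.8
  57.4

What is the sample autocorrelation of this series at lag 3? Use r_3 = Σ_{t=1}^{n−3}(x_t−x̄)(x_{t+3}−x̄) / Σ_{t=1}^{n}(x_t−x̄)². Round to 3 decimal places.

-0.104

Mean x̄ = (70.2 + 66.2 + 68.8 + 76.3 + 61.4 + 76.6 + 69.4 + 71.3 + 63.5 + 81.8 + 57.4)/11 = 69.3545
Numerator Σ_{t=1}^{8}(x_t−x̄)(x_{t+3}−x̄) = -53.3226
Denominator Σ(x_t−x̄)² = 510.8473
r_3 = -53.3226 / 510.8473 = -0.104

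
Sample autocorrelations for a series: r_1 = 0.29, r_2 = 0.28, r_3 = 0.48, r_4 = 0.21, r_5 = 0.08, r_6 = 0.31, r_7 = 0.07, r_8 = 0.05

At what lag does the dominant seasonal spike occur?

3

The largest autocorrelation is r_3 = 0.48, with a weaker echo at lag 6 (0.31); the remaining lags stay at or below 0.29. The elevated value at lag 1 (0.29), dropping to 0.28 at lag 2, reflects decaying short-term dependence rather than seasonality.
The dominant spike at lag 3 indicates a seasonal period of 3.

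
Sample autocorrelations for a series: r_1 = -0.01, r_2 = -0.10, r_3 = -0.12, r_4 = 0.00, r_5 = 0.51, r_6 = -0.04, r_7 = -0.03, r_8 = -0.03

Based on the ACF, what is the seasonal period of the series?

5

The largest autocorrelation is r_5 = 0.51; the remaining lags stay at or below 0.00.
The dominant spike at lag 5 indicates a seasonal period of 5.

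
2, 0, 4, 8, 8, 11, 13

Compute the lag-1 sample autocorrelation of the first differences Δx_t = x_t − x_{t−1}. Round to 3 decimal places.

First differences Δx: -2, 4, 4, 0, 3, 2
Mean of differences = 1.8333
Numerator Σ(Δx_t−Δx̄)(Δx_{t+1}−Δx̄) = -9.5278
Denominator Σ(Δx_t−Δx̄)² = 28.8333
r_1(Δx) = -9.5278 / 28.8333 = -0.330

-0.330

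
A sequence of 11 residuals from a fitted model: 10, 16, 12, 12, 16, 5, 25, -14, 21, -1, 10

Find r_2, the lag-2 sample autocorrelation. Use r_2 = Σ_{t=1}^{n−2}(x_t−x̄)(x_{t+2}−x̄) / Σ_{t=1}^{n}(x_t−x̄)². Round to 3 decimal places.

Mean x̄ = (10 + 16 + 12 + 12 + 16 + 5 + 25 − 14 + 21 − 1 + 10)/11 = 10.1818
Numerator Σ_{t=1}^{9}(x_t−x̄)(x_{t+2}−x̄) = 651.6612
Denominator Σ(x_t−x̄)² = 1147.6364
r_2 = 651.6612 / 1147.6364 = 0.568

0.568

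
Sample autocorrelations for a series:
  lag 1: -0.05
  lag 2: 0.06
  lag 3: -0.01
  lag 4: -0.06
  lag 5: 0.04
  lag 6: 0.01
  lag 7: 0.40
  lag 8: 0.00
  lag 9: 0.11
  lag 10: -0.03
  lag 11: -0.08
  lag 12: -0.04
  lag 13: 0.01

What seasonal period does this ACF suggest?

The largest autocorrelation is r_7 = 0.40; the remaining lags stay at or below 0.11.
The dominant spike at lag 7 indicates a seasonal period of 7.

7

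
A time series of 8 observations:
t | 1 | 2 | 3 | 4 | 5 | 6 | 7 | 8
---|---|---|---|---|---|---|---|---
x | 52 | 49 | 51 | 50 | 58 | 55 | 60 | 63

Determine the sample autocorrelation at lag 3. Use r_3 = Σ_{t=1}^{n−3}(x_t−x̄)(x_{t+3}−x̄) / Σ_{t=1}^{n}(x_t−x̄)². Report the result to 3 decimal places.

Mean x̄ = (52 + 49 + 51 + 50 + 58 + 55 + 60 + 63)/8 = 54.7500
Deviations from mean: -2.7500, -5.7500, -3.7500, -4.7500, 3.2500, 0.2500, 5.2500, 8.2500
Numerator Σ_{t=1}^{5}(x_t−x̄)(x_{t+3}−x̄) = -4.6875
Denominator Σ(x_t−x̄)² = 183.5000
r_3 = -4.6875 / 183.5000 = -0.026

-0.026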